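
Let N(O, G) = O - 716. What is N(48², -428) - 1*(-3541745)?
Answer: 3543333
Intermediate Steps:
N(O, G) = -716 + O
N(48², -428) - 1*(-3541745) = (-716 + 48²) - 1*(-3541745) = (-716 + 2304) + 3541745 = 1588 + 3541745 = 3543333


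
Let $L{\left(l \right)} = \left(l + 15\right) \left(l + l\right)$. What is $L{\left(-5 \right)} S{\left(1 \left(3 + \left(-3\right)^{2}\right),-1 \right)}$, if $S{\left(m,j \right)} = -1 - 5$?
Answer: $600$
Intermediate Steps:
$S{\left(m,j \right)} = -6$ ($S{\left(m,j \right)} = -1 - 5 = -6$)
$L{\left(l \right)} = 2 l \left(15 + l\right)$ ($L{\left(l \right)} = \left(15 + l\right) 2 l = 2 l \left(15 + l\right)$)
$L{\left(-5 \right)} S{\left(1 \left(3 + \left(-3\right)^{2}\right),-1 \right)} = 2 \left(-5\right) \left(15 - 5\right) \left(-6\right) = 2 \left(-5\right) 10 \left(-6\right) = \left(-100\right) \left(-6\right) = 600$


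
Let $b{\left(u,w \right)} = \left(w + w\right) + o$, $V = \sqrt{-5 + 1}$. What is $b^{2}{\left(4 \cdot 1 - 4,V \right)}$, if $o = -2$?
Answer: $-12 - 16 i \approx -12.0 - 16.0 i$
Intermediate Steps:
$V = 2 i$ ($V = \sqrt{-4} = 2 i \approx 2.0 i$)
$b{\left(u,w \right)} = -2 + 2 w$ ($b{\left(u,w \right)} = \left(w + w\right) - 2 = 2 w - 2 = -2 + 2 w$)
$b^{2}{\left(4 \cdot 1 - 4,V \right)} = \left(-2 + 2 \cdot 2 i\right)^{2} = \left(-2 + 4 i\right)^{2}$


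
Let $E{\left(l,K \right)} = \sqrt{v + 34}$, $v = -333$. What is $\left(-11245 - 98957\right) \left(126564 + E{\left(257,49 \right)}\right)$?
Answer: $-13947605928 - 110202 i \sqrt{299} \approx -1.3948 \cdot 10^{10} - 1.9056 \cdot 10^{6} i$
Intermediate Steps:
$E{\left(l,K \right)} = i \sqrt{299}$ ($E{\left(l,K \right)} = \sqrt{-333 + 34} = \sqrt{-299} = i \sqrt{299}$)
$\left(-11245 - 98957\right) \left(126564 + E{\left(257,49 \right)}\right) = \left(-11245 - 98957\right) \left(126564 + i \sqrt{299}\right) = - 110202 \left(126564 + i \sqrt{299}\right) = -13947605928 - 110202 i \sqrt{299}$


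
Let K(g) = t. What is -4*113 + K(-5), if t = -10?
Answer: -462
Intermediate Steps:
K(g) = -10
-4*113 + K(-5) = -4*113 - 10 = -452 - 10 = -462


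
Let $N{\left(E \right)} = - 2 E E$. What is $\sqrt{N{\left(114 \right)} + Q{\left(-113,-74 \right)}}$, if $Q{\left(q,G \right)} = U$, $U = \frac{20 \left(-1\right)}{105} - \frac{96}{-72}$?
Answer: $\frac{4 i \sqrt{79597}}{7} \approx 161.22 i$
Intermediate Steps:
$U = \frac{8}{7}$ ($U = \left(-20\right) \frac{1}{105} - - \frac{4}{3} = - \frac{4}{21} + \frac{4}{3} = \frac{8}{7} \approx 1.1429$)
$Q{\left(q,G \right)} = \frac{8}{7}$
$N{\left(E \right)} = - 2 E^{2}$
$\sqrt{N{\left(114 \right)} + Q{\left(-113,-74 \right)}} = \sqrt{- 2 \cdot 114^{2} + \frac{8}{7}} = \sqrt{\left(-2\right) 12996 + \frac{8}{7}} = \sqrt{-25992 + \frac{8}{7}} = \sqrt{- \frac{181936}{7}} = \frac{4 i \sqrt{79597}}{7}$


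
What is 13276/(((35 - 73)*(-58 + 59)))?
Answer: -6638/19 ≈ -349.37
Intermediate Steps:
13276/(((35 - 73)*(-58 + 59))) = 13276/((-38*1)) = 13276/(-38) = 13276*(-1/38) = -6638/19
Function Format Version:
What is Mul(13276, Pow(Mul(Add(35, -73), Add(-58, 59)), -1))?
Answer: Rational(-6638, 19) ≈ -349.37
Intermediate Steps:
Mul(13276, Pow(Mul(Add(35, -73), Add(-58, 59)), -1)) = Mul(13276, Pow(Mul(-38, 1), -1)) = Mul(13276, Pow(-38, -1)) = Mul(13276, Rational(-1, 38)) = Rational(-6638, 19)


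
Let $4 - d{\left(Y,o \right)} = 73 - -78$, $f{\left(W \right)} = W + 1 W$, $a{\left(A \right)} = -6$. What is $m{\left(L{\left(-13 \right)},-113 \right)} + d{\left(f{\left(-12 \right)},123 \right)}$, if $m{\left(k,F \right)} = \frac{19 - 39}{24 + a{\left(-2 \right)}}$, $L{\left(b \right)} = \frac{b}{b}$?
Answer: $- \frac{1333}{9} \approx -148.11$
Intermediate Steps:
$f{\left(W \right)} = 2 W$ ($f{\left(W \right)} = W + W = 2 W$)
$L{\left(b \right)} = 1$
$m{\left(k,F \right)} = - \frac{10}{9}$ ($m{\left(k,F \right)} = \frac{19 - 39}{24 - 6} = - \frac{20}{18} = \left(-20\right) \frac{1}{18} = - \frac{10}{9}$)
$d{\left(Y,o \right)} = -147$ ($d{\left(Y,o \right)} = 4 - \left(73 - -78\right) = 4 - \left(73 + 78\right) = 4 - 151 = -147$)
$m{\left(L{\left(-13 \right)},-113 \right)} + d{\left(f{\left(-12 \right)},123 \right)} = - \frac{10}{9} - 147 = - \frac{1333}{9}$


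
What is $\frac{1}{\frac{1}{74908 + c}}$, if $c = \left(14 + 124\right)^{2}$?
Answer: $93952$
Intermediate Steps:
$c = 19044$ ($c = 138^{2} = 19044$)
$\frac{1}{\frac{1}{74908 + c}} = \frac{1}{\frac{1}{74908 + 19044}} = \frac{1}{\frac{1}{93952}} = 93952$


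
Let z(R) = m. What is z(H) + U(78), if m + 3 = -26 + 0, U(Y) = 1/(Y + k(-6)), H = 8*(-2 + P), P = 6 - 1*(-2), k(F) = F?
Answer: -2087/72 ≈ -28.986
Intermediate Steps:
P = 8 (P = 6 + 2 = 8)
H = 48 (H = 8*(-2 + 8) = 8*6 = 48)
U(Y) = 1/(-6 + Y) (U(Y) = 1/(Y - 6) = 1/(-6 + Y))
m = -29 (m = -3 + (-26 + 0) = -3 - 26 = -29)
z(R) = -29
z(H) + U(78) = -29 + 1/(-6 + 78) = -29 + 1/72 = -2087/72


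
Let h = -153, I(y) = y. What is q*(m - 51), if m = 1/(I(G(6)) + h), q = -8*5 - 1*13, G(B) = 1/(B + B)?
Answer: 4960641/1835 ≈ 2703.3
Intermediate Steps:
G(B) = 1/(2*B)
q = -53 (q = -40 - 13 = -53)
m = -12/1835 (m = 1/((1/2)/6 - 153) = 1/((1/2)*(1/6) - 153) = 1/(1/12 - 153) = 1/(-1835/12) = -12/1835 ≈ -0.0065395)
q*(m - 51) = -53*(-12/1835 - 51) = -53*(-93597/1835) = 4960641/1835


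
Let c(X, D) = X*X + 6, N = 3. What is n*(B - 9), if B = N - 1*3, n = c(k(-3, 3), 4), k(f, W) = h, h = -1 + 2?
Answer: -63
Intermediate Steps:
h = 1
k(f, W) = 1
c(X, D) = 6 + X² (c(X, D) = X² + 6 = 6 + X²)
n = 7 (n = 6 + 1² = 6 + 1 = 7)
B = 0 (B = 3 - 1*3 = 3 - 3 = 0)
n*(B - 9) = 7*(0 - 9) = 7*(-9) = -63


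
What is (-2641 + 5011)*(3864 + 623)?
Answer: 10634190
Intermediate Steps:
(-2641 + 5011)*(3864 + 623) = 2370*4487 = 10634190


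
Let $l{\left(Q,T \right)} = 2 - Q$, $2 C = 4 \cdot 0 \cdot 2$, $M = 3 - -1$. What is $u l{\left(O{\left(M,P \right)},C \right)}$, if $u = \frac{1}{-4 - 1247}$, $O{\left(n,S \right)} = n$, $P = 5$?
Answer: $\frac{2}{1251} \approx 0.0015987$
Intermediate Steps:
$M = 4$ ($M = 3 + 1 = 4$)
$C = 0$ ($C = \frac{4 \cdot 0 \cdot 2}{2} = \frac{0 \cdot 2}{2} = \frac{1}{2} \cdot 0 = 0$)
$u = - \frac{1}{1251}$ ($u = \frac{1}{-1251} = - \frac{1}{1251} \approx -0.00079936$)
$u l{\left(O{\left(M,P \right)},C \right)} = - \frac{2 - 4}{1251} = \left(- \frac{1}{1251}\right) \left(-2\right) = \frac{2}{1251}$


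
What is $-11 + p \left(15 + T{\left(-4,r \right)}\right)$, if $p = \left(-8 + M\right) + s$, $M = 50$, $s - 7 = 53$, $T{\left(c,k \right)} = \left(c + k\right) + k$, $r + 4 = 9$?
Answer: $2131$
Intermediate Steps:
$r = 5$ ($r = -4 + 9 = 5$)
$T{\left(c,k \right)} = c + 2 k$
$s = 60$ ($s = 7 + 53 = 60$)
$p = 102$ ($p = \left(-8 + 50\right) + 60 = 42 + 60 = 102$)
$-11 + p \left(15 + T{\left(-4,r \right)}\right) = -11 + 102 \left(15 + \left(-4 + 2 \cdot 5\right)\right) = -11 + 102 \left(15 + \left(-4 + 10\right)\right) = -11 + 102 \left(15 + 6\right) = -11 + 102 \cdot 21 = -11 + 2142 = 2131$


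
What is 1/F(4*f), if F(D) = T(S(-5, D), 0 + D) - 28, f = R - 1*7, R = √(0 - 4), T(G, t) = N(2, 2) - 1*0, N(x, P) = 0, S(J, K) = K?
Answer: -1/28 ≈ -0.035714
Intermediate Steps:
T(G, t) = 0 (T(G, t) = 0 - 1*0 = 0 + 0 = 0)
R = 2*I (R = √(-4) = 2*I ≈ 2.0*I)
f = -7 + 2*I (f = 2*I - 1*7 = 2*I - 7 = -7 + 2*I ≈ -7.0 + 2.0*I)
F(D) = -28 (F(D) = 0 - 28 = -28)
1/F(4*f) = 1/(-28) = -1/28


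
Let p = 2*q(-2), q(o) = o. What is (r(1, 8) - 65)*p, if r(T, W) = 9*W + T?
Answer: -32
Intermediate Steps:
r(T, W) = T + 9*W
p = -4 (p = 2*(-2) = -4)
(r(1, 8) - 65)*p = ((1 + 9*8) - 65)*(-4) = ((1 + 72) - 65)*(-4) = (73 - 65)*(-4) = 8*(-4) = -32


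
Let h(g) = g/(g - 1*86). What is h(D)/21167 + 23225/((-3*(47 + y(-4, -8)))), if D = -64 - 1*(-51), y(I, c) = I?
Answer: -16222917416/90107919 ≈ -180.04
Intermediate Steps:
D = -13 (D = -64 + 51 = -13)
h(g) = g/(-86 + g) (h(g) = g/(g - 86) = g/(-86 + g))
h(D)/21167 + 23225/((-3*(47 + y(-4, -8)))) = -13/(-86 - 13)/21167 + 23225/((-3*(47 - 4))) = -13/(-99)*(1/21167) + 23225/((-3*43)) = -13*(-1/99)*(1/21167) + 23225/(-129) = (13/99)*(1/21167) + 23225*(-1/129) = 13/2095533 - 23225/129 = -16222917416/90107919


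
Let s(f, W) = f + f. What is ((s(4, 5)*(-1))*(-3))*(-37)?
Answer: -888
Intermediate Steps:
s(f, W) = 2*f
((s(4, 5)*(-1))*(-3))*(-37) = (((2*4)*(-1))*(-3))*(-37) = ((8*(-1))*(-3))*(-37) = -8*(-3)*(-37) = 24*(-37) = -888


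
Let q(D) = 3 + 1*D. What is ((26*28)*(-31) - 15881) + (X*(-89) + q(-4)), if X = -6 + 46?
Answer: -42010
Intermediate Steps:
X = 40
q(D) = 3 + D
((26*28)*(-31) - 15881) + (X*(-89) + q(-4)) = ((26*28)*(-31) - 15881) + (40*(-89) + (3 - 4)) = (728*(-31) - 15881) + (-3560 - 1) = (-22568 - 15881) - 3561 = -38449 - 3561 = -42010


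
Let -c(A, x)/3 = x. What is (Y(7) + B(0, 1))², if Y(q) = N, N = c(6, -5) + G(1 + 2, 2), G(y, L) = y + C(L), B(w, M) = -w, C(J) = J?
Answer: 400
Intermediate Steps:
c(A, x) = -3*x
G(y, L) = L + y (G(y, L) = y + L = L + y)
N = 20 (N = -3*(-5) + (2 + (1 + 2)) = 15 + (2 + 3) = 15 + 5 = 20)
Y(q) = 20
(Y(7) + B(0, 1))² = (20 - 1*0)² = (20 + 0)² = 20² = 400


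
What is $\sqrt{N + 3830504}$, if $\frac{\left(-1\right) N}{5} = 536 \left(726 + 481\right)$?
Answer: $4 \sqrt{37234} \approx 771.84$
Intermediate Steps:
$N = -3234760$ ($N = - 5 \cdot 536 \left(726 + 481\right) = - 5 \cdot 536 \cdot 1207 = \left(-5\right) 646952 = -3234760$)
$\sqrt{N + 3830504} = \sqrt{-3234760 + 3830504} = \sqrt{595744} = 4 \sqrt{37234}$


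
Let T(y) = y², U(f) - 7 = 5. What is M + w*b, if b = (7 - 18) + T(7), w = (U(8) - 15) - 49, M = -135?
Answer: -2111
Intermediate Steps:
U(f) = 12 (U(f) = 7 + 5 = 12)
w = -52 (w = (12 - 15) - 49 = -3 - 49 = -52)
b = 38 (b = (7 - 18) + 7² = -11 + 49 = 38)
M + w*b = -135 - 52*38 = -135 - 1976 = -2111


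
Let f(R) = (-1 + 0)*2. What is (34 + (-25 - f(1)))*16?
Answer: 176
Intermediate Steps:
f(R) = -2 (f(R) = -1*2 = -2)
(34 + (-25 - f(1)))*16 = (34 + (-25 - 1*(-2)))*16 = (34 + (-25 + 2))*16 = (34 - 23)*16 = 11*16 = 176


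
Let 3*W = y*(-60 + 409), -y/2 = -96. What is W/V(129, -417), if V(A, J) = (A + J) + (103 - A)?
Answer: -11168/157 ≈ -71.134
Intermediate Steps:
y = 192 (y = -2*(-96) = 192)
W = 22336 (W = (192*(-60 + 409))/3 = (192*349)/3 = (⅓)*67008 = 22336)
V(A, J) = 103 + J
W/V(129, -417) = 22336/(103 - 417) = 22336/(-314) = 22336*(-1/314) = -11168/157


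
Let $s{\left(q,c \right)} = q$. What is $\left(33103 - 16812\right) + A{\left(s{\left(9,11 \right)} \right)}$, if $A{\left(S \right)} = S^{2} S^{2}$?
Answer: $22852$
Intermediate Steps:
$A{\left(S \right)} = S^{4}$
$\left(33103 - 16812\right) + A{\left(s{\left(9,11 \right)} \right)} = \left(33103 - 16812\right) + 9^{4} = 16291 + 6561 = 22852$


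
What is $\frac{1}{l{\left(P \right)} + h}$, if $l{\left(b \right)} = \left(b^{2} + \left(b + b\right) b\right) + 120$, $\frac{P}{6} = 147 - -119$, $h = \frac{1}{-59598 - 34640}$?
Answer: $\frac{94238}{720144932783} \approx 1.3086 \cdot 10^{-7}$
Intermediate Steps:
$h = - \frac{1}{94238}$ ($h = \frac{1}{-94238} = - \frac{1}{94238} \approx -1.0611 \cdot 10^{-5}$)
$P = 1596$ ($P = 6 \left(147 - -119\right) = 6 \left(147 + 119\right) = 6 \cdot 266 = 1596$)
$l{\left(b \right)} = 120 + 3 b^{2}$ ($l{\left(b \right)} = \left(b^{2} + 2 b b\right) + 120 = \left(b^{2} + 2 b^{2}\right) + 120 = 3 b^{2} + 120 = 120 + 3 b^{2}$)
$\frac{1}{l{\left(P \right)} + h} = \frac{1}{\left(120 + 3 \cdot 1596^{2}\right) - \frac{1}{94238}} = \frac{1}{\left(120 + 3 \cdot 2547216\right) - \frac{1}{94238}} = \frac{1}{\left(120 + 7641648\right) - \frac{1}{94238}} = \frac{1}{7641768 - \frac{1}{94238}} = \frac{1}{\frac{720144932783}{94238}} = \frac{94238}{720144932783}$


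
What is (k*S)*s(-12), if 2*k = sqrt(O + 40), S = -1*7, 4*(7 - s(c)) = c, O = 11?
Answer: -35*sqrt(51) ≈ -249.95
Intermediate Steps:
s(c) = 7 - c/4
S = -7
k = sqrt(51)/2 (k = sqrt(11 + 40)/2 = sqrt(51)/2 ≈ 3.5707)
(k*S)*s(-12) = ((sqrt(51)/2)*(-7))*(7 - 1/4*(-12)) = (-7*sqrt(51)/2)*(7 + 3) = -7*sqrt(51)/2*10 = -35*sqrt(51)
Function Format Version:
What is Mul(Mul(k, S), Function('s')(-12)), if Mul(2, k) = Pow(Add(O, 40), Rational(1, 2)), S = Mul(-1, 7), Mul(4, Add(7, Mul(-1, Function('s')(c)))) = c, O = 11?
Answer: Mul(-35, Pow(51, Rational(1, 2))) ≈ -249.95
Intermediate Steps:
Function('s')(c) = Add(7, Mul(Rational(-1, 4), c))
S = -7
k = Mul(Rational(1, 2), Pow(51, Rational(1, 2))) (k = Mul(Rational(1, 2), Pow(Add(11, 40), Rational(1, 2))) = Mul(Rational(1, 2), Pow(51, Rational(1, 2))) ≈ 3.5707)
Mul(Mul(k, S), Function('s')(-12)) = Mul(Mul(Mul(Rational(1, 2), Pow(51, Rational(1, 2))), -7), Add(7, Mul(Rational(-1, 4), -12))) = Mul(Mul(Rational(-7, 2), Pow(51, Rational(1, 2))), Add(7, 3)) = Mul(Mul(Rational(-7, 2), Pow(51, Rational(1, 2))), 10) = Mul(-35, Pow(51, Rational(1, 2)))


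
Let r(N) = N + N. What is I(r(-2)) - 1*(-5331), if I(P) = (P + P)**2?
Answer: 5395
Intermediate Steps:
r(N) = 2*N
I(P) = 4*P**2 (I(P) = (2*P)**2 = 4*P**2)
I(r(-2)) - 1*(-5331) = 4*(2*(-2))**2 - 1*(-5331) = 4*(-4)**2 + 5331 = 4*16 + 5331 = 64 + 5331 = 5395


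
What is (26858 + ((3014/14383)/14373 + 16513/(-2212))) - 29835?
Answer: -194962239228745/65325687444 ≈ -2984.5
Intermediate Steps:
(26858 + ((3014/14383)/14373 + 16513/(-2212))) - 29835 = (26858 + ((3014*(1/14383))*(1/14373) + 16513*(-1/2212))) - 29835 = (26858 + ((3014/14383)*(1/14373) - 2359/316)) - 29835 = (26858 + (3014/206726859 - 2359/316)) - 29835 = (26858 - 487667707957/65325687444) - 29835 = 1754029645662995/65325687444 - 29835 = -194962239228745/65325687444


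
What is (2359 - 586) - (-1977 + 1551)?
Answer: 2199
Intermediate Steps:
(2359 - 586) - (-1977 + 1551) = 1773 - 1*(-426) = 1773 + 426 = 2199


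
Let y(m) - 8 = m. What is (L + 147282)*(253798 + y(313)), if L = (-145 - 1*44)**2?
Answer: 46504539357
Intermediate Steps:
L = 35721 (L = (-145 - 44)**2 = (-189)**2 = 35721)
y(m) = 8 + m
(L + 147282)*(253798 + y(313)) = (35721 + 147282)*(253798 + (8 + 313)) = 183003*(253798 + 321) = 183003*254119 = 46504539357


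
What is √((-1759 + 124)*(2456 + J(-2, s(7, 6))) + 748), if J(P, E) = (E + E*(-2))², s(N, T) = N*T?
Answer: 2*I*√1724738 ≈ 2626.6*I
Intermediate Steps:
J(P, E) = E² (J(P, E) = (E - 2*E)² = (-E)² = E²)
√((-1759 + 124)*(2456 + J(-2, s(7, 6))) + 748) = √((-1759 + 124)*(2456 + (7*6)²) + 748) = √(-1635*(2456 + 42²) + 748) = √(-1635*(2456 + 1764) + 748) = √(-1635*4220 + 748) = √(-6899700 + 748) = √(-6898952) = 2*I*√1724738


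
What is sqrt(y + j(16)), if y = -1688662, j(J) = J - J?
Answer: I*sqrt(1688662) ≈ 1299.5*I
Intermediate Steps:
j(J) = 0
sqrt(y + j(16)) = sqrt(-1688662 + 0) = sqrt(-1688662) = I*sqrt(1688662)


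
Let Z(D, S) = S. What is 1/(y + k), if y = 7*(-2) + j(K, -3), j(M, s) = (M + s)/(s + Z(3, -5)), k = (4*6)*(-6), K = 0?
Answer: -8/1261 ≈ -0.0063442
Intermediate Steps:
k = -144 (k = 24*(-6) = -144)
j(M, s) = (M + s)/(-5 + s) (j(M, s) = (M + s)/(s - 5) = (M + s)/(-5 + s))
y = -109/8 (y = 7*(-2) + (0 - 3)/(-5 - 3) = -14 - 3/(-8) = -14 - ⅛*(-3) = -14 + 3/8 = -109/8 ≈ -13.625)
1/(y + k) = 1/(-109/8 - 144) = 1/(-1261/8) = -8/1261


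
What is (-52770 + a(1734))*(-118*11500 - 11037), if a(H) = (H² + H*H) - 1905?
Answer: -8151909492969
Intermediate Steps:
a(H) = -1905 + 2*H² (a(H) = (H² + H²) - 1905 = 2*H² - 1905 = -1905 + 2*H²)
(-52770 + a(1734))*(-118*11500 - 11037) = (-52770 + (-1905 + 2*1734²))*(-118*11500 - 11037) = (-52770 + (-1905 + 2*3006756))*(-1357000 - 11037) = (-52770 + (-1905 + 6013512))*(-1368037) = (-52770 + 6011607)*(-1368037) = 5958837*(-1368037) = -8151909492969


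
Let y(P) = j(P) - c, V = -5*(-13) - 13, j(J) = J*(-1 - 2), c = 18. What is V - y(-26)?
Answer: -8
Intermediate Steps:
j(J) = -3*J (j(J) = J*(-3) = -3*J)
V = 52 (V = 65 - 13 = 52)
y(P) = -18 - 3*P (y(P) = -3*P - 1*18 = -3*P - 18 = -18 - 3*P)
V - y(-26) = 52 - (-18 - 3*(-26)) = 52 - (-18 + 78) = 52 - 1*60 = 52 - 60 = -8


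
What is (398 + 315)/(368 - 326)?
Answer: 713/42 ≈ 16.976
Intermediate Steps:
(398 + 315)/(368 - 326) = 713/42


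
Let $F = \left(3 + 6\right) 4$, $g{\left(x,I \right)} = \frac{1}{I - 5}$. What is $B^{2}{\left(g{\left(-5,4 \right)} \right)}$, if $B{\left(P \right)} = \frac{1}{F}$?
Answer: $\frac{1}{1296} \approx 0.0007716$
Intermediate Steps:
$g{\left(x,I \right)} = \frac{1}{-5 + I}$
$F = 36$ ($F = 9 \cdot 4 = 36$)
$B{\left(P \right)} = \frac{1}{36}$
$B^{2}{\left(g{\left(-5,4 \right)} \right)} = \left(\frac{1}{36}\right)^{2} = \frac{1}{1296}$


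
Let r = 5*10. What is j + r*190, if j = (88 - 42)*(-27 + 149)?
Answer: 15112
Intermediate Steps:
j = 5612 (j = 46*122 = 5612)
r = 50
j + r*190 = 5612 + 50*190 = 5612 + 9500 = 15112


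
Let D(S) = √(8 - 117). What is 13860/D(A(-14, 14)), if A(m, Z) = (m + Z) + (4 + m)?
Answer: -13860*I*√109/109 ≈ -1327.5*I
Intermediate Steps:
A(m, Z) = 4 + Z + 2*m (A(m, Z) = (Z + m) + (4 + m) = 4 + Z + 2*m)
D(S) = I*√109 (D(S) = √(-109) = I*√109)
13860/D(A(-14, 14)) = 13860/((I*√109)) = 13860*(-I*√109/109) = -13860*I*√109/109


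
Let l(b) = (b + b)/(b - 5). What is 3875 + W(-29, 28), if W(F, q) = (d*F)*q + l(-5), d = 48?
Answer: -35100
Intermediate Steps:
l(b) = 2*b/(-5 + b) (l(b) = (2*b)/(-5 + b) = 2*b/(-5 + b))
W(F, q) = 1 + 48*F*q (W(F, q) = (48*F)*q + 2*(-5)/(-5 - 5) = 48*F*q + 2*(-5)/(-10) = 48*F*q + 2*(-5)*(-⅒) = 48*F*q + 1 = 1 + 48*F*q)
3875 + W(-29, 28) = 3875 + (1 + 48*(-29)*28) = 3875 + (1 - 38976) = 3875 - 38975 = -35100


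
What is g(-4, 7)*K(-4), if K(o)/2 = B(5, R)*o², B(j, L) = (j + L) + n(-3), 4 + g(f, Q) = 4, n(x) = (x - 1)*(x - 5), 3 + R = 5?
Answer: 0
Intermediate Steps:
R = 2 (R = -3 + 5 = 2)
n(x) = (-1 + x)*(-5 + x)
g(f, Q) = 0 (g(f, Q) = -4 + 4 = 0)
B(j, L) = 32 + L + j (B(j, L) = (j + L) + (5 + (-3)² - 6*(-3)) = (L + j) + (5 + 9 + 18) = (L + j) + 32 = 32 + L + j)
K(o) = 78*o² (K(o) = 2*((32 + 2 + 5)*o²) = 2*(39*o²) = 78*o²)
g(-4, 7)*K(-4) = 0*(78*(-4)²) = 0*(78*16) = 0*1248 = 0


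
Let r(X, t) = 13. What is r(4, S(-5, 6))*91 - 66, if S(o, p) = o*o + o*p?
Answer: 1117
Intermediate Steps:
S(o, p) = o**2 + o*p
r(4, S(-5, 6))*91 - 66 = 13*91 - 66 = 1183 - 66 = 1117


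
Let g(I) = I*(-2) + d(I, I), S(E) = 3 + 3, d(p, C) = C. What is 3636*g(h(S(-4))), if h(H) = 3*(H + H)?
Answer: -130896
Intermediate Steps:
S(E) = 6
h(H) = 6*H (h(H) = 3*(2*H) = 6*H)
g(I) = -I (g(I) = I*(-2) + I = -2*I + I = -I)
3636*g(h(S(-4))) = 3636*(-6*6) = 3636*(-1*36) = 3636*(-36) = -130896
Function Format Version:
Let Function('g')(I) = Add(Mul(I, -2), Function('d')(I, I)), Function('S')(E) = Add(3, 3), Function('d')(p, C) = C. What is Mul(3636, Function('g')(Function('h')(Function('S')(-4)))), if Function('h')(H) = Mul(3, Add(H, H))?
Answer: -130896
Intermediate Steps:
Function('S')(E) = 6
Function('h')(H) = Mul(6, H) (Function('h')(H) = Mul(3, Mul(2, H)) = Mul(6, H))
Function('g')(I) = Mul(-1, I) (Function('g')(I) = Add(Mul(I, -2), I) = Add(Mul(-2, I), I) = Mul(-1, I))
Mul(3636, Function('g')(Function('h')(Function('S')(-4)))) = Mul(3636, Mul(-1, Mul(6, 6))) = Mul(3636, Mul(-1, 36)) = Mul(3636, -36) = -130896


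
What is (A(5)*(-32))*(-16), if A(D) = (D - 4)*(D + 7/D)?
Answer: 16384/5 ≈ 3276.8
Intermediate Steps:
A(D) = (-4 + D)*(D + 7/D)
(A(5)*(-32))*(-16) = ((7 + 5² - 28/5 - 4*5)*(-32))*(-16) = ((7 + 25 - 28*⅕ - 20)*(-32))*(-16) = ((7 + 25 - 28/5 - 20)*(-32))*(-16) = ((32/5)*(-32))*(-16) = -1024/5*(-16) = 16384/5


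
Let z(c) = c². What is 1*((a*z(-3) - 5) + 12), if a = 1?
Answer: 16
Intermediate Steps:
1*((a*z(-3) - 5) + 12) = 1*((1*(-3)² - 5) + 12) = 1*((1*9 - 5) + 12) = 1*((9 - 5) + 12) = 1*(4 + 12) = 1*16 = 16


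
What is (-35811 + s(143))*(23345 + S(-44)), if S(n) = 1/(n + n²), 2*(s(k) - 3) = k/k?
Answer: -3163144386715/3784 ≈ -8.3593e+8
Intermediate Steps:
s(k) = 7/2 (s(k) = 3 + (k/k)/2 = 3 + (½)*1 = 3 + ½ = 7/2)
(-35811 + s(143))*(23345 + S(-44)) = (-35811 + 7/2)*(23345 + 1/((-44)*(1 - 44))) = -71615*(23345 - 1/44/(-43))/2 = -71615*(23345 - 1/44*(-1/43))/2 = -71615*(23345 + 1/1892)/2 = -71615/2*44168741/1892 = -3163144386715/3784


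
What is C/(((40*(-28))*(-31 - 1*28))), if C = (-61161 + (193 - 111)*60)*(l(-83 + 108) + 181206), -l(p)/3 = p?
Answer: -10186988571/66080 ≈ -1.5416e+5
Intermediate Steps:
l(p) = -3*p
C = -10186988571 (C = (-61161 + (193 - 111)*60)*(-3*(-83 + 108) + 181206) = (-61161 + 82*60)*(-3*25 + 181206) = (-61161 + 4920)*(-75 + 181206) = -56241*181131 = -10186988571)
C/(((40*(-28))*(-31 - 1*28))) = -10186988571*(-1/(1120*(-31 - 1*28))) = -10186988571*(-1/(1120*(-31 - 28))) = -10186988571/((-1120*(-59))) = -10186988571/66080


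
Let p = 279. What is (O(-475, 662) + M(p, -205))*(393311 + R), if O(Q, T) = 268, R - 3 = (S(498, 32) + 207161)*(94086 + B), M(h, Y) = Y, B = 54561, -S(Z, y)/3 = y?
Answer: 1939139015247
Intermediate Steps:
S(Z, y) = -3*y
R = 30779591058 (R = 3 + (-3*32 + 207161)*(94086 + 54561) = 3 + (-96 + 207161)*148647 = 3 + 207065*148647 = 3 + 30779591055 = 30779591058)
(O(-475, 662) + M(p, -205))*(393311 + R) = (268 - 205)*(393311 + 30779591058) = 63*30779984369 = 1939139015247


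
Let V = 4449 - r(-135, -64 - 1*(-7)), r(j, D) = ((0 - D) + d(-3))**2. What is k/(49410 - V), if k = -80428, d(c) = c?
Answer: -80428/47877 ≈ -1.6799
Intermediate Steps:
r(j, D) = (-3 - D)**2 (r(j, D) = ((0 - D) - 3)**2 = (-D - 3)**2 = (-3 - D)**2)
V = 1533 (V = 4449 - (3 + (-64 - 1*(-7)))**2 = 4449 - (3 + (-64 + 7))**2 = 4449 - (3 - 57)**2 = 4449 - 1*(-54)**2 = 4449 - 1*2916 = 4449 - 2916 = 1533)
k/(49410 - V) = -80428/(49410 - 1*1533) = -80428/(49410 - 1533) = -80428/47877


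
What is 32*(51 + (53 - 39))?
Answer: 2080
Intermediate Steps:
32*(51 + (53 - 39)) = 32*(51 + 14) = 32*65 = 2080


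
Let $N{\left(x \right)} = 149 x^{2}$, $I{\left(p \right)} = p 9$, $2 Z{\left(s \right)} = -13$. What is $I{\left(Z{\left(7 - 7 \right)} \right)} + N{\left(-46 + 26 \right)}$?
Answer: $\frac{119083}{2} \approx 59542.0$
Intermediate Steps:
$Z{\left(s \right)} = - \frac{13}{2}$ ($Z{\left(s \right)} = \frac{1}{2} \left(-13\right) = - \frac{13}{2}$)
$I{\left(p \right)} = 9 p$
$I{\left(Z{\left(7 - 7 \right)} \right)} + N{\left(-46 + 26 \right)} = 9 \left(- \frac{13}{2}\right) + 149 \left(-46 + 26\right)^{2} = - \frac{117}{2} + 149 \left(-20\right)^{2} = - \frac{117}{2} + 149 \cdot 400 = - \frac{117}{2} + 59600 = \frac{119083}{2}$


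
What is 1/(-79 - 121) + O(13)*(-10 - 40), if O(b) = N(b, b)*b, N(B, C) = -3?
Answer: 389999/200 ≈ 1950.0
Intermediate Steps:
O(b) = -3*b
1/(-79 - 121) + O(13)*(-10 - 40) = 1/(-79 - 121) + (-3*13)*(-10 - 40) = 1/(-200) - 39*(-50) = -1/200 + 1950 = 389999/200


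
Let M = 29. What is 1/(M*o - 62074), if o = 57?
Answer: -1/60421 ≈ -1.6551e-5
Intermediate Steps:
1/(M*o - 62074) = 1/(29*57 - 62074) = 1/(1653 - 62074) = 1/(-60421) = -1/60421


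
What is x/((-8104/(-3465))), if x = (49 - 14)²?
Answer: 4244625/8104 ≈ 523.77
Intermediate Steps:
x = 1225 (x = 35² = 1225)
x/((-8104/(-3465))) = 1225/((-8104/(-3465))) = 1225/((-8104*(-1/3465))) = 1225/(8104/3465) = 1225*(3465/8104) = 4244625/8104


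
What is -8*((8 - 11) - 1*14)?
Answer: 136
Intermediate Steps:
-8*((8 - 11) - 1*14) = -8*(-3 - 14) = -8*(-17) = 136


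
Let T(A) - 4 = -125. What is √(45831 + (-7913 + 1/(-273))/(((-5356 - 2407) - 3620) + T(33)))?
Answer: √28253282299033974/785148 ≈ 214.08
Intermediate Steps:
T(A) = -121 (T(A) = 4 - 125 = -121)
√(45831 + (-7913 + 1/(-273))/(((-5356 - 2407) - 3620) + T(33))) = √(45831 + (-7913 + 1/(-273))/(((-5356 - 2407) - 3620) - 121)) = √(45831 + (-7913 - 1/273)/((-7763 - 3620) - 121)) = √(45831 - 2160250/(273*(-11383 - 121))) = √(45831 - 2160250/273/(-11504)) = √(45831 - 2160250/273*(-1/11504)) = √(45831 + 1080125/1570296) = √(71969316101/1570296) = √28253282299033974/785148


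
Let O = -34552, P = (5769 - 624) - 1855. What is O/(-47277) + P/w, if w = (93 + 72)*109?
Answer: 51797270/56685123 ≈ 0.91377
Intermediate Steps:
P = 3290 (P = 5145 - 1855 = 3290)
w = 17985 (w = 165*109 = 17985)
O/(-47277) + P/w = -34552/(-47277) + 3290/17985 = -34552*(-1/47277) + 3290*(1/17985) = 34552/47277 + 658/3597 = 51797270/56685123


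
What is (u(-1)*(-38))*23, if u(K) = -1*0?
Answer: 0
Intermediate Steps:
u(K) = 0
(u(-1)*(-38))*23 = (0*(-38))*23 = 0*23 = 0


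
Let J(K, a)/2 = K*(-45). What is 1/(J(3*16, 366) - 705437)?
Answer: -1/709757 ≈ -1.4089e-6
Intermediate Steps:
J(K, a) = -90*K (J(K, a) = 2*(K*(-45)) = 2*(-45*K) = -90*K)
1/(J(3*16, 366) - 705437) = 1/(-270*16 - 705437) = 1/(-90*48 - 705437) = 1/(-4320 - 705437) = 1/(-709757) = -1/709757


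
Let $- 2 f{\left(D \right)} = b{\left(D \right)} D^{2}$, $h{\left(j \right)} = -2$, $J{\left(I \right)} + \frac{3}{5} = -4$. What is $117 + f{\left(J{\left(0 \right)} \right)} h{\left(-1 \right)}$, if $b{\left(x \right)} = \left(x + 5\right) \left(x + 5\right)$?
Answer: $\frac{75241}{625} \approx 120.39$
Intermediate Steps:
$J{\left(I \right)} = - \frac{23}{5}$ ($J{\left(I \right)} = - \frac{3}{5} - 4 = - \frac{23}{5}$)
$b{\left(x \right)} = \left(5 + x\right)^{2}$ ($b{\left(x \right)} = \left(5 + x\right) \left(5 + x\right) = \left(5 + x\right)^{2}$)
$f{\left(D \right)} = - \frac{D^{2} \left(5 + D\right)^{2}}{2}$ ($f{\left(D \right)} = - \frac{\left(5 + D\right)^{2} D^{2}}{2} = - \frac{D^{2} \left(5 + D\right)^{2}}{2}$)
$117 + f{\left(J{\left(0 \right)} \right)} h{\left(-1 \right)} = 117 + - \frac{\left(- \frac{23}{5}\right)^{2} \left(5 - \frac{23}{5}\right)^{2}}{2} \left(-2\right) = 117 + \left(- \frac{1}{2}\right) \frac{529}{25} \left(\frac{2}{5}\right)^{2} \left(-2\right) = 117 + \left(- \frac{1}{2}\right) \frac{529}{25} \cdot \frac{4}{25} \left(-2\right) = 117 - - \frac{2116}{625} = 117 + \frac{2116}{625} = \frac{75241}{625}$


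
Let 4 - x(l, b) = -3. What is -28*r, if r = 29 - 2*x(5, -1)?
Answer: -420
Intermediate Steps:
x(l, b) = 7 (x(l, b) = 4 - 1*(-3) = 4 + 3 = 7)
r = 15 (r = 29 - 2*7 = 29 - 14 = 15)
-28*r = -28*15 = -420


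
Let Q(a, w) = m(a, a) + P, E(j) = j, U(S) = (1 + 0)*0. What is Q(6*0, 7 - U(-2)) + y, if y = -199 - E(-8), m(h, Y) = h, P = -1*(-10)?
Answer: -181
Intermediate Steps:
U(S) = 0 (U(S) = 1*0 = 0)
P = 10
Q(a, w) = 10 + a (Q(a, w) = a + 10 = 10 + a)
y = -191 (y = -199 - 1*(-8) = -199 + 8 = -191)
Q(6*0, 7 - U(-2)) + y = (10 + 6*0) - 191 = (10 + 0) - 191 = 10 - 191 = -181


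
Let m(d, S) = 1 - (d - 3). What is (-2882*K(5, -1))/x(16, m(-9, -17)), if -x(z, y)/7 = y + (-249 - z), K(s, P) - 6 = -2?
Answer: -2882/441 ≈ -6.5351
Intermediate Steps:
K(s, P) = 4 (K(s, P) = 6 - 2 = 4)
m(d, S) = 4 - d (m(d, S) = 1 - (-3 + d) = 1 + (3 - d) = 4 - d)
x(z, y) = 1743 - 7*y + 7*z (x(z, y) = -7*(y + (-249 - z)) = -7*(-249 + y - z) = 1743 - 7*y + 7*z)
(-2882*K(5, -1))/x(16, m(-9, -17)) = (-2882*4)/(1743 - 7*(4 - 1*(-9)) + 7*16) = -11528/(1743 - 7*(4 + 9) + 112) = -11528/(1743 - 7*13 + 112) = -11528/(1743 - 91 + 112) = -11528/1764 = -11528*1/1764 = -2882/441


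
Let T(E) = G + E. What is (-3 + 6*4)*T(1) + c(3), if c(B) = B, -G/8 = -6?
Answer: 1032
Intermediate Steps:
G = 48 (G = -8*(-6) = 48)
T(E) = 48 + E
(-3 + 6*4)*T(1) + c(3) = (-3 + 6*4)*(48 + 1) + 3 = (-3 + 24)*49 + 3 = 21*49 + 3 = 1029 + 3 = 1032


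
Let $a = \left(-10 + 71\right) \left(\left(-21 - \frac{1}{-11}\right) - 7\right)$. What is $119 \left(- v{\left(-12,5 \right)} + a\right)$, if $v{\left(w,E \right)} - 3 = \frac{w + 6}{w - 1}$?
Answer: $- \frac{29029574}{143} \approx -2.03 \cdot 10^{5}$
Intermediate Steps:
$v{\left(w,E \right)} = 3 + \frac{6 + w}{-1 + w}$ ($v{\left(w,E \right)} = 3 + \frac{w + 6}{w - 1} = 3 + \frac{6 + w}{-1 + w}$)
$a = - \frac{18727}{11}$ ($a = 61 \left(\left(-21 - - \frac{1}{11}\right) - 7\right) = 61 \left(\left(-21 + \frac{1}{11}\right) - 7\right) = 61 \left(- \frac{230}{11} - 7\right) = 61 \left(- \frac{307}{11}\right) = - \frac{18727}{11} \approx -1702.5$)
$119 \left(- v{\left(-12,5 \right)} + a\right) = 119 \left(- \frac{3 + 4 \left(-12\right)}{-1 - 12} - \frac{18727}{11}\right) = 119 \left(- \frac{3 - 48}{-13} - \frac{18727}{11}\right) = 119 \left(- \frac{\left(-1\right) \left(-45\right)}{13} - \frac{18727}{11}\right) = 119 \left(\left(-1\right) \frac{45}{13} - \frac{18727}{11}\right) = 119 \left(- \frac{45}{13} - \frac{18727}{11}\right) = 119 \left(- \frac{243946}{143}\right) = - \frac{29029574}{143}$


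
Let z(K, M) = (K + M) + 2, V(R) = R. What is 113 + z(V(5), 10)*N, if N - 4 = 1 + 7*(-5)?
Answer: -397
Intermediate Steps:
z(K, M) = 2 + K + M
N = -30 (N = 4 + (1 + 7*(-5)) = 4 + (1 - 35) = 4 - 34 = -30)
113 + z(V(5), 10)*N = 113 + (2 + 5 + 10)*(-30) = 113 + 17*(-30) = 113 - 510 = -397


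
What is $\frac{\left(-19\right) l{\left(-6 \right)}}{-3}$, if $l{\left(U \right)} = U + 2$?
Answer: $- \frac{76}{3} \approx -25.333$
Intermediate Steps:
$l{\left(U \right)} = 2 + U$
$\frac{\left(-19\right) l{\left(-6 \right)}}{-3} = \frac{\left(-19\right) \left(2 - 6\right)}{-3} = \left(-19\right) \left(-4\right) \left(- \frac{1}{3}\right) = 76 \left(- \frac{1}{3}\right) = - \frac{76}{3}$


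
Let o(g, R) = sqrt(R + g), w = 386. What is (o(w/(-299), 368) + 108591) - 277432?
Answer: -168841 + sqrt(32784154)/299 ≈ -1.6882e+5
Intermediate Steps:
(o(w/(-299), 368) + 108591) - 277432 = (sqrt(368 + 386/(-299)) + 108591) - 277432 = (sqrt(368 + 386*(-1/299)) + 108591) - 277432 = (sqrt(368 - 386/299) + 108591) - 277432 = (sqrt(109646/299) + 108591) - 277432 = (sqrt(32784154)/299 + 108591) - 277432 = (108591 + sqrt(32784154)/299) - 277432 = -168841 + sqrt(32784154)/299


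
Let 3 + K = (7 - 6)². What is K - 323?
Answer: -325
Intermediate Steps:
K = -2 (K = -3 + (7 - 6)² = -3 + 1² = -3 + 1 = -2)
K - 323 = -2 - 323 = -325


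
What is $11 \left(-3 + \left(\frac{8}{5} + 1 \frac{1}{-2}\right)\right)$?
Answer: $- \frac{209}{10} \approx -20.9$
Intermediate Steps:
$11 \left(-3 + \left(\frac{8}{5} + 1 \frac{1}{-2}\right)\right) = 11 \left(-3 + \left(8 \cdot \frac{1}{5} + 1 \left(- \frac{1}{2}\right)\right)\right) = 11 \left(-3 + \left(\frac{8}{5} - \frac{1}{2}\right)\right) = 11 \left(-3 + \frac{11}{10}\right) = 11 \left(- \frac{19}{10}\right) = - \frac{209}{10}$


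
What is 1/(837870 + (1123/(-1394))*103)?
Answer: 1394/1167875111 ≈ 1.1936e-6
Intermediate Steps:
1/(837870 + (1123/(-1394))*103) = 1/(837870 + (1123*(-1/1394))*103) = 1/(837870 - 1123/1394*103) = 1/(837870 - 115669/1394) = 1/(1167875111/1394) = 1394/1167875111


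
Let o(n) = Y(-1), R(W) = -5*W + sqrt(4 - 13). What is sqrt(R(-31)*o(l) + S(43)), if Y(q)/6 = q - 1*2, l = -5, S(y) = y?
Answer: sqrt(-2747 - 54*I) ≈ 0.5151 - 52.414*I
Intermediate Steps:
R(W) = -5*W + 3*I (R(W) = -5*W + sqrt(-9) = -5*W + 3*I)
Y(q) = -12 + 6*q (Y(q) = 6*(q - 1*2) = 6*(q - 2) = 6*(-2 + q) = -12 + 6*q)
o(n) = -18 (o(n) = -12 + 6*(-1) = -12 - 6 = -18)
sqrt(R(-31)*o(l) + S(43)) = sqrt((-5*(-31) + 3*I)*(-18) + 43) = sqrt((155 + 3*I)*(-18) + 43) = sqrt((-2790 - 54*I) + 43) = sqrt(-2747 - 54*I)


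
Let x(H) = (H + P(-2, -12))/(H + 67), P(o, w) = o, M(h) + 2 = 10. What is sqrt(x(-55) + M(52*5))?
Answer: sqrt(13)/2 ≈ 1.8028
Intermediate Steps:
M(h) = 8 (M(h) = -2 + 10 = 8)
x(H) = (-2 + H)/(67 + H) (x(H) = (H - 2)/(H + 67) = (-2 + H)/(67 + H))
sqrt(x(-55) + M(52*5)) = sqrt((-2 - 55)/(67 - 55) + 8) = sqrt(-57/12 + 8) = sqrt((1/12)*(-57) + 8) = sqrt(-19/4 + 8) = sqrt(13/4) = sqrt(13)/2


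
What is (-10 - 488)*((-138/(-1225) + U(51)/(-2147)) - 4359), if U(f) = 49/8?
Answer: 22836702619113/10520300 ≈ 2.1707e+6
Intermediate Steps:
U(f) = 49/8 (U(f) = 49*(1/8) = 49/8)
(-10 - 488)*((-138/(-1225) + U(51)/(-2147)) - 4359) = (-10 - 488)*((-138/(-1225) + (49/8)/(-2147)) - 4359) = -498*((-138*(-1/1225) + (49/8)*(-1/2147)) - 4359) = -498*((138/1225 - 49/17176) - 4359) = -498*(2310263/21040600 - 4359) = -498*(-91713665137/21040600) = 22836702619113/10520300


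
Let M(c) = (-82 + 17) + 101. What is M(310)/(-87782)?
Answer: -18/43891 ≈ -0.00041011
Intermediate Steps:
M(c) = 36 (M(c) = -65 + 101 = 36)
M(310)/(-87782) = 36/(-87782) = 36*(-1/87782) = -18/43891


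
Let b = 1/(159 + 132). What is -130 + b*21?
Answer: -12603/97 ≈ -129.93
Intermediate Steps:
b = 1/291 ≈ 0.0034364
-130 + b*21 = -130 + (1/291)*21 = -130 + 7/97 = -12603/97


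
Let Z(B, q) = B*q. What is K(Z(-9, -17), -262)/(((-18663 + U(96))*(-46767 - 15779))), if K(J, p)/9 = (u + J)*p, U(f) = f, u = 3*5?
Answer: -22008/64516199 ≈ -0.00034112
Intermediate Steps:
u = 15
K(J, p) = 9*p*(15 + J) (K(J, p) = 9*((15 + J)*p) = 9*(p*(15 + J)) = 9*p*(15 + J))
K(Z(-9, -17), -262)/(((-18663 + U(96))*(-46767 - 15779))) = (9*(-262)*(15 - 9*(-17)))/(((-18663 + 96)*(-46767 - 15779))) = (9*(-262)*(15 + 153))/((-18567*(-62546))) = (9*(-262)*168)/1161291582 = -396144*1/1161291582 = -22008/64516199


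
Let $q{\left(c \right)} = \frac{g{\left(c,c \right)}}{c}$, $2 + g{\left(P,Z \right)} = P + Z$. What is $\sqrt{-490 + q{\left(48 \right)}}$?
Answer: $\frac{i \sqrt{70278}}{12} \approx 22.092 i$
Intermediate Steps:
$g{\left(P,Z \right)} = -2 + P + Z$ ($g{\left(P,Z \right)} = -2 + \left(P + Z\right) = -2 + P + Z$)
$q{\left(c \right)} = \frac{-2 + 2 c}{c}$ ($q{\left(c \right)} = \frac{-2 + c + c}{c} = \frac{-2 + 2 c}{c}$)
$\sqrt{-490 + q{\left(48 \right)}} = \sqrt{-490 + \left(2 - \frac{2}{48}\right)} = \sqrt{-490 + \left(2 - \frac{1}{24}\right)} = \sqrt{-490 + \frac{47}{24}} = \sqrt{- \frac{11713}{24}} = \frac{i \sqrt{70278}}{12}$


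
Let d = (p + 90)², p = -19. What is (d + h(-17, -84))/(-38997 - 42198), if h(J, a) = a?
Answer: -4957/81195 ≈ -0.061051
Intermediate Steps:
d = 5041 (d = (-19 + 90)² = 71² = 5041)
(d + h(-17, -84))/(-38997 - 42198) = (5041 - 84)/(-38997 - 42198) = 4957/(-81195) = 4957*(-1/81195) = -4957/81195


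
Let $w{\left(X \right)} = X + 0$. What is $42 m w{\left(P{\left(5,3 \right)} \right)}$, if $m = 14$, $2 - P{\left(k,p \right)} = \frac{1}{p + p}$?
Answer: $1078$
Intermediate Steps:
$P{\left(k,p \right)} = 2 - \frac{1}{2 p}$ ($P{\left(k,p \right)} = 2 - \frac{1}{p + p} = 2 - \frac{1}{2 p}$)
$w{\left(X \right)} = X$
$42 m w{\left(P{\left(5,3 \right)} \right)} = 42 \cdot 14 \left(2 - \frac{1}{2 \cdot 3}\right) = 588 \left(2 - \frac{1}{6}\right) = 588 \cdot \frac{11}{6} = 1078$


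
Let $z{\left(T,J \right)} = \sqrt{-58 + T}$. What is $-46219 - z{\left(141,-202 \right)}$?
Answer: $-46219 - \sqrt{83} \approx -46228.0$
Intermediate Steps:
$-46219 - z{\left(141,-202 \right)} = -46219 - \sqrt{-58 + 141} = -46219 - \sqrt{83}$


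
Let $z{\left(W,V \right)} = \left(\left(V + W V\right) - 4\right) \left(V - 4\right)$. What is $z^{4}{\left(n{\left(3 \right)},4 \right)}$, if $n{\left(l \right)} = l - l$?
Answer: $0$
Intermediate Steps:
$n{\left(l \right)} = 0$
$z{\left(W,V \right)} = \left(-4 + V\right) \left(-4 + V + V W\right)$ ($z{\left(W,V \right)} = \left(\left(V + V W\right) - 4\right) \left(-4 + V\right) = \left(-4 + V + V W\right) \left(-4 + V\right) = \left(-4 + V\right) \left(-4 + V + V W\right)$)
$z^{4}{\left(n{\left(3 \right)},4 \right)} = \left(16 + 4^{2} - 32 + 0 \cdot 4^{2} - 16 \cdot 0\right)^{4} = \left(16 + 16 - 32 + 0 \cdot 16 + 0\right)^{4} = \left(16 + 16 - 32 + 0 + 0\right)^{4} = 0^{4} = 0$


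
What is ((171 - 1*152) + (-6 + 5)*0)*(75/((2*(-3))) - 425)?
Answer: -16625/2 ≈ -8312.5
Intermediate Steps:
((171 - 1*152) + (-6 + 5)*0)*(75/((2*(-3))) - 425) = ((171 - 152) - 1*0)*(75/(-6) - 425) = (19 + 0)*(75*(-1/6) - 425) = 19*(-25/2 - 425) = 19*(-875/2) = -16625/2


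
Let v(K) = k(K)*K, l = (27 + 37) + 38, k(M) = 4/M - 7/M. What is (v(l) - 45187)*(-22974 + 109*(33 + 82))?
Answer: 471738410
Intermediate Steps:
k(M) = -3/M
l = 102 (l = 64 + 38 = 102)
v(K) = -3 (v(K) = (-3/K)*K = -3)
(v(l) - 45187)*(-22974 + 109*(33 + 82)) = (-3 - 45187)*(-22974 + 109*(33 + 82)) = -45190*(-22974 + 109*115) = -45190*(-22974 + 12535) = -45190*(-10439) = 471738410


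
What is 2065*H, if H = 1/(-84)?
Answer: -295/12 ≈ -24.583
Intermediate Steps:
H = -1/84 ≈ -0.011905
2065*H = 2065*(-1/84) = -295/12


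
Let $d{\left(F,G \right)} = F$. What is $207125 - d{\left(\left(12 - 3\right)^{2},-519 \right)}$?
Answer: $207044$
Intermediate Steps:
$207125 - d{\left(\left(12 - 3\right)^{2},-519 \right)} = 207125 - \left(12 - 3\right)^{2} = 207125 - 9^{2} = 207125 - 81 = 207044$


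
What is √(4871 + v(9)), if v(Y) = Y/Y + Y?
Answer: √4881 ≈ 69.864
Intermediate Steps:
v(Y) = 1 + Y
√(4871 + v(9)) = √(4871 + (1 + 9)) = √(4871 + 10) = √4881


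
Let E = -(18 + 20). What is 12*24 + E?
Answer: 250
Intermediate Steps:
E = -38 (E = -1*38 = -38)
12*24 + E = 12*24 - 38 = 288 - 38 = 250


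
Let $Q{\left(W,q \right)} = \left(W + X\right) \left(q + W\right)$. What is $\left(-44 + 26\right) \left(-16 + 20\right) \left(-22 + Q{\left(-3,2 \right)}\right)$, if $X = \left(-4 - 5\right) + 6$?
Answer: $1152$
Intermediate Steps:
$X = -3$ ($X = -9 + 6 = -3$)
$Q{\left(W,q \right)} = \left(-3 + W\right) \left(W + q\right)$ ($Q{\left(W,q \right)} = \left(W - 3\right) \left(q + W\right) = \left(-3 + W\right) \left(W + q\right)$)
$\left(-44 + 26\right) \left(-16 + 20\right) \left(-22 + Q{\left(-3,2 \right)}\right) = \left(-44 + 26\right) \left(-16 + 20\right) \left(-22 - \left(3 - 9\right)\right) = - 18 \cdot 4 \left(-22 + \left(9 + 9 - 6 - 6\right)\right) = - 18 \cdot 4 \left(-22 + 6\right) = - 18 \cdot 4 \left(-16\right) = \left(-18\right) \left(-64\right) = 1152$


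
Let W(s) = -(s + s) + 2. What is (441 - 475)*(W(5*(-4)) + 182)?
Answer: -7616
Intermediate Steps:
W(s) = 2 - 2*s (W(s) = -2*s + 2 = 2 - 2*s)
(441 - 475)*(W(5*(-4)) + 182) = (441 - 475)*((2 - 10*(-4)) + 182) = -34*((2 - 2*(-20)) + 182) = -34*((2 + 40) + 182) = -34*(42 + 182) = -34*224 = -7616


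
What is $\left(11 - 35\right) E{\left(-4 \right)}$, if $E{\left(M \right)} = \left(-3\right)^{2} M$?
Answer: $864$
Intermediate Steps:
$E{\left(M \right)} = 9 M$
$\left(11 - 35\right) E{\left(-4 \right)} = \left(11 - 35\right) 9 \left(-4\right) = \left(11 - 35\right) \left(-36\right) = \left(-24\right) \left(-36\right) = 864$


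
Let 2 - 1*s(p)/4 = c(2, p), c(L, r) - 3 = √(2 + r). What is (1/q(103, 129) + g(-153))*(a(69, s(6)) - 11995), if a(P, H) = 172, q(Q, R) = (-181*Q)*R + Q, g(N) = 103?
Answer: -2928544461213/2404844 ≈ -1.2178e+6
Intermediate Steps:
c(L, r) = 3 + √(2 + r)
s(p) = -4 - 4*√(2 + p) (s(p) = 8 - 4*(3 + √(2 + p)) = 8 + (-12 - 4*√(2 + p)) = -4 - 4*√(2 + p))
q(Q, R) = Q - 181*Q*R (q(Q, R) = -181*Q*R + Q = Q - 181*Q*R)
(1/q(103, 129) + g(-153))*(a(69, s(6)) - 11995) = (1/(103*(1 - 181*129)) + 103)*(172 - 11995) = (1/(103*(1 - 23349)) + 103)*(-11823) = (1/(103*(-23348)) + 103)*(-11823) = (1/(-2404844) + 103)*(-11823) = (-1/2404844 + 103)*(-11823) = (247698931/2404844)*(-11823) = -2928544461213/2404844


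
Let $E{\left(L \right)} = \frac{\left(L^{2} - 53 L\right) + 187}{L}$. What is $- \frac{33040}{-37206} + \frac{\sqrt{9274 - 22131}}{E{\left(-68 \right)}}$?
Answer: $\frac{16520}{18603} - \frac{4 i \sqrt{12857}}{495} \approx 0.88803 - 0.91627 i$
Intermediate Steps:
$E{\left(L \right)} = \frac{187 + L^{2} - 53 L}{L}$
$- \frac{33040}{-37206} + \frac{\sqrt{9274 - 22131}}{E{\left(-68 \right)}} = - \frac{33040}{-37206} + \frac{\sqrt{9274 - 22131}}{-53 - 68 + \frac{187}{-68}} = \left(-33040\right) \left(- \frac{1}{37206}\right) + \frac{\sqrt{-12857}}{-53 - 68 + 187 \left(- \frac{1}{68}\right)} = \frac{16520}{18603} + \frac{i \sqrt{12857}}{-53 - 68 - \frac{11}{4}} = \frac{16520}{18603} + \frac{i \sqrt{12857}}{- \frac{495}{4}} = \frac{16520}{18603} + i \sqrt{12857} \left(- \frac{4}{495}\right) = \frac{16520}{18603} - \frac{4 i \sqrt{12857}}{495}$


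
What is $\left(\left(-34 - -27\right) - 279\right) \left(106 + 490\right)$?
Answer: $-170456$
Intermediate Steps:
$\left(\left(-34 - -27\right) - 279\right) \left(106 + 490\right) = \left(\left(-34 + 27\right) - 279\right) 596 = \left(-7 - 279\right) 596 = \left(-286\right) 596 = -170456$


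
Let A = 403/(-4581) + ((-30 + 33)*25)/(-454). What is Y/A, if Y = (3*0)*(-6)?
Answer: 0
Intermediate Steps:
Y = 0 (Y = 0*(-6) = 0)
A = -526537/2079774 (A = 403*(-1/4581) + (3*25)*(-1/454) = -403/4581 + 75*(-1/454) = -403/4581 - 75/454 = -526537/2079774 ≈ -0.25317)
Y/A = 0/(-526537/2079774) = 0*(-2079774/526537) = 0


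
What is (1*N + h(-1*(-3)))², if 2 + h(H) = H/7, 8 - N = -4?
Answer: 5329/49 ≈ 108.76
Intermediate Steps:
N = 12 (N = 8 - 1*(-4) = 8 + 4 = 12)
h(H) = -2 + H/7
(1*N + h(-1*(-3)))² = (1*12 + (-2 + (-1*(-3))/7))² = (12 + (-2 + (⅐)*3))² = (12 + (-2 + 3/7))² = (12 - 11/7)² = (73/7)² = 5329/49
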